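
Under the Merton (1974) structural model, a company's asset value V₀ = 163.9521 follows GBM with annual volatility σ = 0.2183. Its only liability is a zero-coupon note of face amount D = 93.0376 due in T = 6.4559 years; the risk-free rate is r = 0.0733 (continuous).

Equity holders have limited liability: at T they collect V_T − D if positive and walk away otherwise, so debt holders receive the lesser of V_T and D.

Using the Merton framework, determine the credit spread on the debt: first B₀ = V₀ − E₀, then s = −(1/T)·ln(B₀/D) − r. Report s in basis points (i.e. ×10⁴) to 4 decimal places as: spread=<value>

spread=16.6479

Work the structural quantities from V₀ = 163.9521 against face 93.0376:
d₁ = [ln(V₀/D) + (r + σ²/2)T] / (σ√T)
   = [ln(163.9521/93.0376) + (0.0733 + 0.5·0.2183²)·6.4559] / (0.2183·√6.4559)
   = [0.566571 + 0.627045] / 0.554667 = 2.151951
d₂ = d₁ − σ√T = 2.151951 − 0.554667 = 1.597284
N(d₁) = 0.984299,  N(d₂) = 0.944899,  e^(−rT) = 0.622995
E₀ = V₀·N(d₁) − D·e^(−rT)·N(d₂)
   = 163.9521·0.984299 − 93.0376·0.622995·0.944899 = 106.609803
B₀ = V₀ − E₀ = 163.9521 − 106.609803 = 57.342297
spread = −(1/T)·ln(B₀/D) − r = −(1/6.4559)·ln(57.342297/93.0376) − 0.0733 = 0.00166479
in basis points: 0.00166479 × 10⁴ = 16.6479 bp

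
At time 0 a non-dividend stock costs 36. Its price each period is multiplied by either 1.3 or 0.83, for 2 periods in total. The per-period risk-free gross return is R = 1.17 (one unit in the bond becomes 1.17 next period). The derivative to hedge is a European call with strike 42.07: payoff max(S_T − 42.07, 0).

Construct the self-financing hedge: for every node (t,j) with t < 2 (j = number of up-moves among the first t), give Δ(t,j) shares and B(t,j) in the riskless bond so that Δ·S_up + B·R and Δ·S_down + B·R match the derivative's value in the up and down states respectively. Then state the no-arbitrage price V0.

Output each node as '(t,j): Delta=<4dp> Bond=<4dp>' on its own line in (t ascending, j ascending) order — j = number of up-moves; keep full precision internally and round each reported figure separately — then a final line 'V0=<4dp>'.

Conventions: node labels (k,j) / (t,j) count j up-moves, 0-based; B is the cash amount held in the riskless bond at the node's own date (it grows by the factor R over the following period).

Since d<R<u, set p* = (R−d)/(u−d) = 0.7234; price each node as the discounted p*-expectation of its children.
Payoffs at expiry: V(2,0)=0.0000, V(2,1)=0.0000, V(2,2)=18.7700
(1,0): S=29.8800. Δ = (V_up−V_dn)/(S_up−S_dn) = (0.0000−0.0000)/(38.8440−24.8004) = 0.0000. V = [p*·0.0000 + (1−p*)·0.0000]/1.17 = 0.0000. B = V − Δ·S = 0.0000.
(1,1): S=46.8000. Δ = (V_up−V_dn)/(S_up−S_dn) = (18.7700−0.0000)/(60.8400−38.8440) = 0.8533. V = [p*·18.7700 + (1−p*)·0.0000]/1.17 = 11.6054. B = V − Δ·S = -28.3308.
(0,0): S=36.0000. Δ = (V_up−V_dn)/(S_up−S_dn) = (11.6054−0.0000)/(46.8000−29.8800) = 0.6859. V = [p*·11.6054 + (1−p*)·0.0000]/1.17 = 7.1755. B = V − Δ·S = -17.5168.
As a check, the time-0 holding Δ(0,0)·S0 + B(0,0) comes to 7.1755 — exactly V0.

(0,0): Delta=0.6859 Bond=-17.5168
(1,0): Delta=0.0000 Bond=0.0000
(1,1): Delta=0.8533 Bond=-28.3308
V0=7.1755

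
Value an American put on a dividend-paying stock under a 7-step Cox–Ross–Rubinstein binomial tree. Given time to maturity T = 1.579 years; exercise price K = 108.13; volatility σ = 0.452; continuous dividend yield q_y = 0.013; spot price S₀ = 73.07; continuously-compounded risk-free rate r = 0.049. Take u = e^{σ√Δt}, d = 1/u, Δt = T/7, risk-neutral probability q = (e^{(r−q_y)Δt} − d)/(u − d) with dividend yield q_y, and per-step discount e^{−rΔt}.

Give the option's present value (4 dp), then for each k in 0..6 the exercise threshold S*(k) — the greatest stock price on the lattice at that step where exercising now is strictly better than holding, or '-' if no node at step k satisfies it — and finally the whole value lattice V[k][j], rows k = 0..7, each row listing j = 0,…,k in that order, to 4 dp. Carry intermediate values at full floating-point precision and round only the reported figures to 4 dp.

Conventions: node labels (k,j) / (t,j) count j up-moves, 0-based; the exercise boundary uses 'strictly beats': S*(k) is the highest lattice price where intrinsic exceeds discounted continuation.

Δt=0.22557, u=1.23946, d=0.80680, q=0.46538, disc=e^(-rΔt)=0.98901
k=7 terminal: V=max(K-S,0) → 91.8702 83.1508 69.7555 49.1768 17.5628 0.0000 0.0000 0.0000
k=6: j=0 S=20.1534 intr=87.9766 cont=86.8471 V=87.9766[EX]; j=1 S=30.9607 intr=77.1693 cont=76.0713 V=77.1693[EX]; j=2 S=47.5637 intr=60.5663 cont=59.5170 V=60.5663[EX]; j=3 S=73.0700 intr=35.0600 cont=34.0854 V=35.0600[EX]; j=4 S=112.2543 intr=0.0000 cont=9.2862 V=9.2862[hold]; j=5 S=172.4515 intr=0.0000 cont=0.0000 V=0.0000[hold]; j=6 S=264.9298 intr=0.0000 cont=0.0000 V=0.0000[hold]  S*(6)=73.0700
k=5: j=0 S=24.9792 intr=83.1508 cont=82.0353 V=83.1508[EX]; j=1 S=38.3745 intr=69.7555 cont=68.6792 V=69.7555[EX]; j=2 S=58.9532 intr=49.1768 cont=48.1609 V=49.1768[EX]; j=3 S=90.5672 intr=17.5628 cont=22.8118 V=22.8118[hold]; j=4 S=139.1345 intr=0.0000 cont=4.9100 V=4.9100[hold]; j=5 S=213.7464 intr=0.0000 cont=0.0000 V=0.0000[hold]  S*(5)=58.9532
k=4: j=0 S=30.9607 intr=77.1693 cont=76.0713 V=77.1693[EX]; j=1 S=47.5637 intr=60.5663 cont=59.5170 V=60.5663[EX]; j=2 S=73.0700 intr=35.0600 cont=36.5013 V=36.5013[hold]; j=3 S=112.2543 intr=0.0000 cont=14.3214 V=14.3214[hold]; j=4 S=172.4515 intr=0.0000 cont=2.5961 V=2.5961[hold]  S*(4)=47.5637
k=3: j=0 S=38.3745 intr=69.7555 cont=68.6792 V=69.7555[EX]; j=1 S=58.9532 intr=49.1768 cont=48.8243 V=49.1768[EX]; j=2 S=90.5672 intr=17.5628 cont=25.8914 V=25.8914[hold]; j=3 S=139.1345 intr=0.0000 cont=8.7672 V=8.7672[hold]  S*(3)=58.9532
k=2: j=0 S=47.5637 intr=60.5663 cont=59.5170 V=60.5663[EX]; j=1 S=73.0700 intr=35.0600 cont=37.9188 V=37.9188[hold]; j=2 S=112.2543 intr=0.0000 cont=17.7251 V=17.7251[hold]  S*(2)=47.5637
k=1: j=0 S=58.9532 intr=49.1768 cont=49.4767 V=49.4767[hold]; j=1 S=90.5672 intr=17.5628 cont=28.2075 V=28.2075[hold]  S*(1)=-
k=0: j=0 S=73.0700 intr=35.0600 cont=39.1433 V=39.1433[hold]  S*(0)=-

price = 39.1433
boundary = - - 47.5637 58.9532 47.5637 58.9532 73.0700
tree:
39.1433
49.4767 28.2075
60.5663 37.9188 17.7251
69.7555 49.1768 25.8914 8.7672
77.1693 60.5663 36.5013 14.3214 2.5961
83.1508 69.7555 49.1768 22.8118 4.9100 0.0000
87.9766 77.1693 60.5663 35.0600 9.2862 0.0000 0.0000
91.8702 83.1508 69.7555 49.1768 17.5628 0.0000 0.0000 0.0000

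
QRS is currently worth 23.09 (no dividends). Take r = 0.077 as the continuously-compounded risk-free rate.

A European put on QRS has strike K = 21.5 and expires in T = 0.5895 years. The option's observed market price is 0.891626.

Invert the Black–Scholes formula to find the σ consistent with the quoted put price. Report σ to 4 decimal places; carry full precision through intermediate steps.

At σ = 0.2850 the Black–Scholes value reproduces the quote:
σ√T = 0.285·√0.5895 = 0.218820
d₁ = (ln(S/K) + (r+σ²/2)T) / (σ√T) = (ln(23.09/21.5) + (0.077+0.285²/2)·0.5895) / 0.218820 = (0.071347 + 0.069333) / 0.218820 = 0.642900
d₂ = d₁ − σ√T = 0.642900 − 0.218820 = 0.424080
e^{−rT} = 0.955623
N(−d₁) = 0.260145,  N(−d₂) = 0.335754
V = K·e^{−rT}·N(−d₂) − S·N(−d₁) = 6.898363 − 6.006738 = 0.891626 (the observed quote) — the price is monotone increasing in volatility, hence this σ is the only solution

sigma = 0.2850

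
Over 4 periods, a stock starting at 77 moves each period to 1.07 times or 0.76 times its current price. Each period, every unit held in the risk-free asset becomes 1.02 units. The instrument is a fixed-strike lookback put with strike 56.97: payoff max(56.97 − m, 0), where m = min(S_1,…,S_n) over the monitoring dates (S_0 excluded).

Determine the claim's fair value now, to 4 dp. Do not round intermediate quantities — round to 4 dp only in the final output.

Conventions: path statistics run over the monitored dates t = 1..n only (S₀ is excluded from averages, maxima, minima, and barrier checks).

Set p* = 0.8387 (from d < R < u); the path-dependent value is the discounted p*-expectation over all price paths.
Enumerate all 2^4 = 16 price paths (U = up ×1.07, D = down ×0.76); each path with k up-moves has probability p*^k·(1−p*)^(4−k).
DDDD: m=25.6889, payoff=31.2811, prob=0.000677
UDDD: m=36.1672, payoff=20.8028, prob=0.003519
DUDD: m=36.1672, payoff=20.8028, prob=0.003519
UUDD: m=50.9197, payoff=6.0503, prob=0.018300
DDUD: m=36.1672, payoff=20.8028, prob=0.003519
UDUD: m=50.9197, payoff=6.0503, prob=0.018300
DUUD: m=50.9197, payoff=6.0503, prob=0.018300
UUUD: m=71.6895, payoff=0.0000, prob=0.095158
DDDU: m=33.8012, payoff=23.1688, prob=0.003519
UDDU: m=47.5885, payoff=9.3815, prob=0.018300
DUDU: m=47.5885, payoff=9.3815, prob=0.018300
UUDU: m=66.9995, payoff=0.0000, prob=0.095158
DDUU: m=44.4752, payoff=12.4948, prob=0.018300
UDUU: m=62.6164, payoff=0.0000, prob=0.095158
DUUU: m=58.5200, payoff=0.0000, prob=0.095158
UUUU: m=82.3900, payoff=0.0000, prob=0.494819
Price = Σ prob·payoff / R^4 = 1.226487 / 1.082432 = 1.1331

price = 1.1331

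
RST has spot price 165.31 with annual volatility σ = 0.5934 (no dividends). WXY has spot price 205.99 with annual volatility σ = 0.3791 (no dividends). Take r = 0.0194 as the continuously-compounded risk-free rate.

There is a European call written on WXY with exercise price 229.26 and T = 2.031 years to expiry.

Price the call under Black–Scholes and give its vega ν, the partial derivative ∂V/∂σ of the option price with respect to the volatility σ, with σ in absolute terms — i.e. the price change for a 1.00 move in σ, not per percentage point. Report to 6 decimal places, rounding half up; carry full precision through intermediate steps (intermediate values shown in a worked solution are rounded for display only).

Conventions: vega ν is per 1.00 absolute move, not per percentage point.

price = 38.538803
ν = 115.890601

σ√T = 0.3791·√2.031 = 0.540267
d₁ = (ln(S/K) + (r+σ²/2)T) / (σ√T) = (ln(205.99/229.26) + (0.0194+0.3791²/2)·2.031) / 0.540267 = (-0.107029 + 0.185346) / 0.540267 = 0.144959
d₂ = d₁ − σ√T = 0.144959 − 0.540267 = -0.395308
e^{−rT} = 0.961365
N(d₁) = 0.557628,  N(d₂) = 0.346308
Call price V = S·N(d₁) − K·e^{−rT}·N(d₂) = 114.865884 − 76.327081 = 38.538803
φ(d₁) = (1/√(2π))·e^{−d₁²/2} = 0.394773
ν = S·φ(d₁)·√T = 115.890601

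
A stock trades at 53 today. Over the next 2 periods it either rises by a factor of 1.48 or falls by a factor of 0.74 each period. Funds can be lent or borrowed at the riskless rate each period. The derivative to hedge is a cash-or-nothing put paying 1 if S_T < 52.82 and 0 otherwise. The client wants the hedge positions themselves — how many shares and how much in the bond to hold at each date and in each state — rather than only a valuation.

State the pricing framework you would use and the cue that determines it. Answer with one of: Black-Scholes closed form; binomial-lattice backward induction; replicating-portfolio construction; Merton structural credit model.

framework: replicating-portfolio construction

Key observation: the task asks for the hedge itself — share and bond holdings at every node of the 2-period tree on spot 53 with factors 1.48/0.74 — which is exactly what the replicating-portfolio construction produces.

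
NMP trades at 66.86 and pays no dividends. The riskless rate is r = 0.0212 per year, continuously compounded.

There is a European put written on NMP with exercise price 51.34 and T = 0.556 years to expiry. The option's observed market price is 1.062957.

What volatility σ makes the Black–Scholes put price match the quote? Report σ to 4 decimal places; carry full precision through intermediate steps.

At σ = 0.3433 the Black–Scholes value reproduces the quote:
σ√T = 0.3433·√0.556 = 0.255983
d₁ = (ln(S/K) + (r+σ²/2)T) / (σ√T) = (ln(66.86/51.34) + (0.0212+0.3433²/2)·0.556) / 0.255983 = (0.264131 + 0.044551) / 0.255983 = 1.205867
d₂ = d₁ − σ√T = 1.205867 − 0.255983 = 0.949884
e^{−rT} = 0.988282
N(−d₁) = 0.113934,  N(−d₂) = 0.171086
V = K·e^{−rT}·N(−d₂) − S·N(−d₁) = 8.680607 − 7.617650 = 1.062957 (the observed quote) — the price is monotone increasing in volatility, hence this σ is the only solution

sigma = 0.3433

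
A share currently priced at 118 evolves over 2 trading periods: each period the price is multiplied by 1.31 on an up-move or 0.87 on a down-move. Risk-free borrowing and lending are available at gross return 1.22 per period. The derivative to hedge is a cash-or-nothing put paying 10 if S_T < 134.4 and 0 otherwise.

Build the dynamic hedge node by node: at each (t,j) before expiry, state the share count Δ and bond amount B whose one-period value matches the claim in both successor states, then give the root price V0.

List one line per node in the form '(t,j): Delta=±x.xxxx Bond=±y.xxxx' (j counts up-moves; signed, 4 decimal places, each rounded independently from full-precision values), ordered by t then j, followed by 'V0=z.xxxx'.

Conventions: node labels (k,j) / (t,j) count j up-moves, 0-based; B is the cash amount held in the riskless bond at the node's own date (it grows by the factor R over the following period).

(0,0): Delta=-0.0323 Bond=4.0916
(1,0): Delta=-0.2214 Bond=24.4039
(1,1): Delta=0.0000 Bond=0.0000
V0=0.2811

No-arbitrage ⇒ martingale measure with p* = (R−d)/(u−d) = 0.7955.
Expiry values: V(2,0)=10.0000, V(2,1)=0.0000, V(2,2)=0.0000
(1,0): S=102.6600. Δ = (V_up−V_dn)/(S_up−S_dn) = (0.0000−10.0000)/(134.4846−89.3142) = -0.2214. V = [p*·0.0000 + (1−p*)·10.0000]/1.22 = 1.6766. B = V − Δ·S = 24.4039.
(1,1): S=154.5800. Δ = (V_up−V_dn)/(S_up−S_dn) = (0.0000−0.0000)/(202.4998−134.4846) = 0.0000. V = [p*·0.0000 + (1−p*)·0.0000]/1.22 = 0.0000. B = V − Δ·S = 0.0000.
(0,0): S=118.0000. Δ = (V_up−V_dn)/(S_up−S_dn) = (0.0000−1.6766)/(154.5800−102.6600) = -0.0323. V = [p*·0.0000 + (1−p*)·1.6766]/1.22 = 0.2811. B = V − Δ·S = 4.0916.
Sanity check at the root: Δ(0,0)·S0 + B(0,0) reproduces V0 = 0.2811.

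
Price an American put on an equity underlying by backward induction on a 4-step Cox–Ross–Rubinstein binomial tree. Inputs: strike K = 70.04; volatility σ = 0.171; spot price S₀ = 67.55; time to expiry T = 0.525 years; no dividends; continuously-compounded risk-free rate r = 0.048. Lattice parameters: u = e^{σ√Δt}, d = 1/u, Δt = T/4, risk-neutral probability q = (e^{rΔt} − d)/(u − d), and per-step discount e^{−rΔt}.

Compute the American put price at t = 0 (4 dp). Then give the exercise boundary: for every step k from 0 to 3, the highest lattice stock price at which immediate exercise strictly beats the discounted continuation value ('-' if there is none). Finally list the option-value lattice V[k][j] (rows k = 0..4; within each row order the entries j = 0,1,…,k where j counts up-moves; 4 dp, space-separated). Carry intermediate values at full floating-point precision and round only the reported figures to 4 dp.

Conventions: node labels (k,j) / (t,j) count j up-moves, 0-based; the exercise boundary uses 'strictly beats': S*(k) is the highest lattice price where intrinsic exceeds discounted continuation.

price = 4.1432
boundary = - - 59.6782 63.4922
tree:
4.1432
6.7167 1.9597
10.3618 3.6340 0.5305
13.9467 6.5478 1.1494 0.0000
17.3163 10.3618 2.4900 0.0000 0.0000

Δt=0.13125  u=1.06391  d=0.93993  q=0.53549  discount=0.99372
step 4 (expiry): payoffs max(K−S,0) = 17.3163 10.3618 2.4900 0.0000 0.0000
step 3: (k=3,j=0): S=56.0933, K−S=13.9467, hold=13.5068 ⇒ V=13.9467 exercise | (k=3,j=1): S=63.4922, K−S=6.5478, hold=6.1079 ⇒ V=6.5478 exercise | (k=3,j=2): S=71.8671, K−S=0.0000, hold=1.1494 ⇒ V=1.1494 continue | (k=3,j=3): S=81.3467, K−S=0.0000, hold=0.0000 ⇒ V=0.0000 continue  boundary S*=63.4922
step 2: (k=2,j=0): S=59.6782, K−S=10.3618, hold=9.9219 ⇒ V=10.3618 exercise | (k=2,j=1): S=67.5500, K−S=2.4900, hold=3.6340 ⇒ V=3.6340 continue | (k=2,j=2): S=76.4601, K−S=0.0000, hold=0.5305 ⇒ V=0.5305 continue  boundary S*=59.6782
step 1: (k=1,j=0): S=63.4922, K−S=6.5478, hold=6.7167 ⇒ V=6.7167 continue | (k=1,j=1): S=71.8671, K−S=0.0000, hold=1.9597 ⇒ V=1.9597 continue  boundary S*=-
step 0: (k=0,j=0): S=67.5500, K−S=2.4900, hold=4.1432 ⇒ V=4.1432 continue  boundary S*=-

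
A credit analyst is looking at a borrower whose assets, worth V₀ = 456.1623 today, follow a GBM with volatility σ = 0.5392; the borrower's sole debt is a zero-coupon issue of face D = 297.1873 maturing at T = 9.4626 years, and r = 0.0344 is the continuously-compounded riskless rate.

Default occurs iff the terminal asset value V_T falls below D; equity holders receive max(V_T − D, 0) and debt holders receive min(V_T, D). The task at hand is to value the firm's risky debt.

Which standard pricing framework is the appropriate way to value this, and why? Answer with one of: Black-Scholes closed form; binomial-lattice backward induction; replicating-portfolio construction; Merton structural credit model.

Key observation: the question is about default risk generated by asset-value dynamics against a debt face of 297.1873 — the structural framework prices exactly that.

framework: Merton structural credit model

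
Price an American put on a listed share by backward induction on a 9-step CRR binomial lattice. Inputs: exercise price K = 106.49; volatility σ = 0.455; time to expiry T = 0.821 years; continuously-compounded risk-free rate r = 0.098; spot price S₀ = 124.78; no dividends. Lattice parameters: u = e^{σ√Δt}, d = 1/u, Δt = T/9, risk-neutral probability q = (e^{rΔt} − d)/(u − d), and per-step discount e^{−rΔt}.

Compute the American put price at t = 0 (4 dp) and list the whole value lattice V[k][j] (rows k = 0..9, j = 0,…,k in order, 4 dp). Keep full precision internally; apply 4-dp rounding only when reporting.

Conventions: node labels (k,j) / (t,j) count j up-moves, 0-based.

Δt=0.09122, u=1.14731, d=0.87160, q=0.49827, disc=e^(-rΔt)=0.99110
k=9 terminal: V=max(K-S,0) → 70.2654 58.8065 43.7227 23.8676 0.0000 0.0000 0.0000 0.0000 0.0000 0.0000
k=8: j=0 S=41.5610 intr=64.9290 cont=63.9812 V=64.9290[EX]; j=1 S=54.7080 intr=51.7820 cont=50.8343 V=51.7820[EX]; j=2 S=72.0138 intr=34.4762 cont=33.5285 V=34.4762[EX]; j=3 S=94.7939 intr=11.6961 cont=11.8686 V=11.8686[hold]; j=4 S=124.7800 intr=0.0000 cont=0.0000 V=0.0000[hold]; j=5 S=164.2516 intr=0.0000 cont=0.0000 V=0.0000[hold]; j=6 S=216.2093 intr=0.0000 cont=0.0000 V=0.0000[hold]; j=7 S=284.6028 intr=0.0000 cont=0.0000 V=0.0000[hold]; j=8 S=374.6312 intr=0.0000 cont=0.0000 V=0.0000[hold]
k=7: j=0 S=47.6835 intr=58.8065 cont=57.8587 V=58.8065[EX]; j=1 S=62.7673 intr=43.7227 cont=42.7750 V=43.7227[EX]; j=2 S=82.6224 intr=23.8676 cont=23.0050 V=23.8676[EX]; j=3 S=108.7584 intr=0.0000 cont=5.9018 V=5.9018[hold]; j=4 S=143.1619 intr=0.0000 cont=0.0000 V=0.0000[hold]; j=5 S=188.4482 intr=0.0000 cont=0.0000 V=0.0000[hold]; j=6 S=248.0600 intr=0.0000 cont=0.0000 V=0.0000[hold]; j=7 S=326.5288 intr=0.0000 cont=0.0000 V=0.0000[hold]
k=6: j=0 S=54.7080 intr=51.7820 cont=50.8343 V=51.7820[EX]; j=1 S=72.0138 intr=34.4762 cont=33.5285 V=34.4762[EX]; j=2 S=94.7939 intr=11.6961 cont=14.7831 V=14.7831[hold]; j=3 S=124.7800 intr=0.0000 cont=2.9348 V=2.9348[hold]; j=4 S=164.2516 intr=0.0000 cont=0.0000 V=0.0000[hold]; j=5 S=216.2093 intr=0.0000 cont=0.0000 V=0.0000[hold]; j=6 S=284.6028 intr=0.0000 cont=0.0000 V=0.0000[hold]
k=5: j=0 S=62.7673 intr=43.7227 cont=42.7750 V=43.7227[EX]; j=1 S=82.6224 intr=23.8676 cont=24.4443 V=24.4443[hold]; j=2 S=108.7584 intr=0.0000 cont=8.8004 V=8.8004[hold]; j=3 S=143.1619 intr=0.0000 cont=1.4594 V=1.4594[hold]; j=4 S=188.4482 intr=0.0000 cont=0.0000 V=0.0000[hold]; j=5 S=248.0600 intr=0.0000 cont=0.0000 V=0.0000[hold]
k=4: j=0 S=72.0138 intr=34.4762 cont=33.8133 V=34.4762[EX]; j=1 S=94.7939 intr=11.6961 cont=16.5013 V=16.5013[hold]; j=2 S=124.7800 intr=0.0000 cont=5.0969 V=5.0969[hold]; j=3 S=164.2516 intr=0.0000 cont=0.7257 V=0.7257[hold]; j=4 S=216.2093 intr=0.0000 cont=0.0000 V=0.0000[hold]
k=3: j=0 S=82.6224 intr=23.8676 cont=25.2928 V=25.2928[hold]; j=1 S=108.7584 intr=0.0000 cont=10.7225 V=10.7225[hold]; j=2 S=143.1619 intr=0.0000 cont=2.8929 V=2.8929[hold]; j=3 S=188.4482 intr=0.0000 cont=0.3609 V=0.3609[hold]
k=2: j=0 S=94.7939 intr=11.6961 cont=17.8724 V=17.8724[hold]; j=1 S=124.7800 intr=0.0000 cont=6.7606 V=6.7606[hold]; j=2 S=164.2516 intr=0.0000 cont=1.6167 V=1.6167[hold]
k=1: j=0 S=108.7584 intr=0.0000 cont=12.2259 V=12.2259[hold]; j=1 S=143.1619 intr=0.0000 cont=4.1602 V=4.1602[hold]
k=0: j=0 S=124.7800 intr=0.0000 cont=8.1340 V=8.1340[hold]

price = 8.1340
tree:
8.1340
12.2259 4.1602
17.8724 6.7606 1.6167
25.2928 10.7225 2.8929 0.3609
34.4762 16.5013 5.0969 0.7257 0.0000
43.7227 24.4443 8.8004 1.4594 0.0000 0.0000
51.7820 34.4762 14.7831 2.9348 0.0000 0.0000 0.0000
58.8065 43.7227 23.8676 5.9018 0.0000 0.0000 0.0000 0.0000
64.9290 51.7820 34.4762 11.8686 0.0000 0.0000 0.0000 0.0000 0.0000
70.2654 58.8065 43.7227 23.8676 0.0000 0.0000 0.0000 0.0000 0.0000 0.0000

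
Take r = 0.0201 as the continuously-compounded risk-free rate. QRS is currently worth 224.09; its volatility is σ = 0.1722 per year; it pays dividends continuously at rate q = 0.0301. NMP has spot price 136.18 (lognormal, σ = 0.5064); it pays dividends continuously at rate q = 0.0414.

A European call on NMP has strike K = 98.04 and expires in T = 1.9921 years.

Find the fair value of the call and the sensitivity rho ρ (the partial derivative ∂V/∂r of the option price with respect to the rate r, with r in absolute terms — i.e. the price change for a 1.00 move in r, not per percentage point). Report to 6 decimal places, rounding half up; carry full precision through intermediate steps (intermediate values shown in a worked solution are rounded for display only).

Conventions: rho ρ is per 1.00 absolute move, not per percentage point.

σ√T = 0.5064·√1.9921 = 0.714742
d₁ = (ln(S/K) + (r−q+σ²/2)T) / (σ√T) = (ln(136.18/98.04) + (0.0201−0.0414+0.5064²/2)·1.9921) / 0.714742 = (0.328602 + 0.212996) / 0.714742 = 0.757754
d₂ = d₁ − σ√T = 0.757754 − 0.714742 = 0.043012
e^{−rT} = 0.960750
e^{−qT} = 0.920836
N(d₁) = 0.775701,  N(d₂) = 0.517154
Call price V = S·e^{−qT}·N(d₁) − K·e^{−rT}·N(d₂) = 97.272482 − 48.711714 = 48.560768
ρ = K·T·e^{−rT}·N(d₂) = 97.038606

price = 48.560768
ρ = 97.038606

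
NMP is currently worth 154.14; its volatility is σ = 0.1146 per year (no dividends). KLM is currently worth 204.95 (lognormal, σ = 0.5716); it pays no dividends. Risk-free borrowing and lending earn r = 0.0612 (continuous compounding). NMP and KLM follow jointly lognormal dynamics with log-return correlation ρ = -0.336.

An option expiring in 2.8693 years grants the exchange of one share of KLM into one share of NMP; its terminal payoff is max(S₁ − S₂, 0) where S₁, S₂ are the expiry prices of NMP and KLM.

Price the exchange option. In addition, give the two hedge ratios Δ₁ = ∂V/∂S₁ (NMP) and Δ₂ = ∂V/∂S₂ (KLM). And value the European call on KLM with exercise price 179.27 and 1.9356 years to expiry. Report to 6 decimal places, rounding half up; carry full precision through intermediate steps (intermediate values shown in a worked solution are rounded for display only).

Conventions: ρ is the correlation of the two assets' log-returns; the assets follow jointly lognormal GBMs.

σ_eff = √(σ₁² + σ₂² − 2ρσ₁σ₂) = √(0.1146² + 0.5716² − 2·-0.336·0.1146·0.5716) = 0.619580
d₁ = (ln(S₁/S₂) + (q₂ − q₁ + σ_eff²/2)T) / (σ_eff√T) = (ln(154.14/204.95) + (0.0 − 0.0 + 0.191940)·2.8693) / 1.049507 = 0.253288
d₂ = d₁ − σ_eff√T = 0.253288 − 1.049507 = -0.796219
N(d₁) = 0.599977,  N(d₂) = 0.212952
V = S₁·e^{−q₁T}·N(d₁) − S₂·e^{−q₂T}·N(d₂) = 92.480490 − 43.644600 = 48.835890
Δ₁ = e^{−q₁T}·N(d₁) = 0.599977;  Δ₂ = −e^{−q₂T}·N(d₂) = -0.212952
[vanilla: KLM call K=179.27]
σ√T = 0.5716·√1.9356 = 0.795243
d₁ = (ln(S/K) + (r+σ²/2)T) / (σ√T) = (ln(204.95/179.27) + (0.0612+0.5716²/2)·1.9356) / 0.795243 = (0.133873 + 0.434665) / 0.795243 = 0.714923
d₂ = d₁ − σ√T = 0.714923 − 0.795243 = -0.080320
e^{−rT} = 0.888288
N(d₁) = 0.762672,  N(d₂) = 0.467991
price = S·N(d₁) − K·e^{−rT}·N(d₂) = 156.309558 − 74.524549 = 81.785009

exchange price = 48.835890
Δ1 = 0.599977
Δ2 = -0.212952
price(KLM call K=179.27) = 81.785009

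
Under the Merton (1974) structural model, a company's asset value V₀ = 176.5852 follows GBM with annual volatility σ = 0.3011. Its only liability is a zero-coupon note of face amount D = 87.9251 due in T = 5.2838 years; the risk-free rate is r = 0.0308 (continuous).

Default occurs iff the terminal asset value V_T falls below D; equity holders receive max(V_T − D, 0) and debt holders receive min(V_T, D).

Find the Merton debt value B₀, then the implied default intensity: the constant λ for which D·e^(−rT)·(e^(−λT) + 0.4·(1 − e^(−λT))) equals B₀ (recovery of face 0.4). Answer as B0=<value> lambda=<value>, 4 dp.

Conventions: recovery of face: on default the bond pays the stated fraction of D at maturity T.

B0=70.7987 lambda=0.0173

Apply the equity-as-call identities (strike 87.9251, horizon 5.2838 years):
d₁ = [ln(V₀/D) + (r + σ²/2)T] / (σ√T)
   = [ln(176.5852/87.9251) + (0.0308 + 0.5·0.3011²)·5.2838] / (0.3011·√5.2838)
   = [0.697318 + 0.402259] / 0.692124 = 1.588699
d₂ = d₁ − σ√T = 1.588699 − 0.692124 = 0.896575
N(d₁) = 0.943936,  N(d₂) = 0.815027,  e^(−rT) = 0.849811
E₀ = V₀·N(d₁) − D·e^(−rT)·N(d₂)
   = 176.5852·0.943936 − 87.9251·0.849811·0.815027 = 105.786483
B₀ = V₀ − E₀ = 176.5852 − 105.786483 = 70.798717
e^(−λT) = (B₀·e^(rT)/D − 0.4)/(1 − 0.4) = (70.7987·1.176732/87.9251 − 0.4)/0.6 = 0.91253901
λ = −ln(0.91253901)/5.2838 = 0.017322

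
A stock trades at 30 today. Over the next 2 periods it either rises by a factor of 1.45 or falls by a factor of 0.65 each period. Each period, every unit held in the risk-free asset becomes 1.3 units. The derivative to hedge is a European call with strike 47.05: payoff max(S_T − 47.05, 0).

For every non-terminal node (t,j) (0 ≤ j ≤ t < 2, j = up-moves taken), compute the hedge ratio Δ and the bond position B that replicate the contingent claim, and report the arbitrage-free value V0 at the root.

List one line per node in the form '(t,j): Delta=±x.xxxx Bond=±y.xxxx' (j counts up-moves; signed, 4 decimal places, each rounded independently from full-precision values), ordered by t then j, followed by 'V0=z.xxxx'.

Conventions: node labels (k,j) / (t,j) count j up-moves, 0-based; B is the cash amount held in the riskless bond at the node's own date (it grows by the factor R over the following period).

(0,0): Delta=0.4173 Bond=-6.2598
(1,0): Delta=0.0000 Bond=0.0000
(1,1): Delta=0.4605 Bond=-10.0156
V0=6.2598

No-arbitrage ⇒ martingale measure with p* = (R−d)/(u−d) = 0.8125.
Expiry values: V(2,0)=0.0000, V(2,1)=0.0000, V(2,2)=16.0250
(1,0): S=19.5000. Δ = (V_up−V_dn)/(S_up−S_dn) = (0.0000−0.0000)/(28.2750−12.6750) = 0.0000. V = [p*·0.0000 + (1−p*)·0.0000]/1.3 = 0.0000. B = V − Δ·S = 0.0000.
(1,1): S=43.5000. Δ = (V_up−V_dn)/(S_up−S_dn) = (16.0250−0.0000)/(63.0750−28.2750) = 0.4605. V = [p*·16.0250 + (1−p*)·0.0000]/1.3 = 10.0156. B = V − Δ·S = -10.0156.
(0,0): S=30.0000. Δ = (V_up−V_dn)/(S_up−S_dn) = (10.0156−0.0000)/(43.5000−19.5000) = 0.4173. V = [p*·10.0156 + (1−p*)·0.0000]/1.3 = 6.2598. B = V − Δ·S = -6.2598.
Verification: the root portfolio costs Δ(0,0)·S0 + B(0,0) = 6.2598, matching V0.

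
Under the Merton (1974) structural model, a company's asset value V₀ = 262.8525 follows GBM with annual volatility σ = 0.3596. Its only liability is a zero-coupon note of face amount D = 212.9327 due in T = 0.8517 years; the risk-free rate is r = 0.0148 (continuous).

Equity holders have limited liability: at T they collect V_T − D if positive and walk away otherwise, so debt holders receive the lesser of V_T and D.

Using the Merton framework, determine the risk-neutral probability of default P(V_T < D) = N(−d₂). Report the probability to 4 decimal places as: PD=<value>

Equity is a call on the firm's assets struck at D = 212.9327:
d₁ = [ln(V₀/D) + (r + σ²/2)T] / (σ√T)
   = [ln(262.8525/212.9327) + (0.0148 + 0.5·0.3596²)·0.8517] / (0.3596·√0.8517)
   = [0.210617 + 0.067673] / 0.331866 = 0.838560
d₂ = d₁ − σ√T = 0.838560 − 0.331866 = 0.506694
risk-neutral PD = N(−d₂) = N(-0.506694) = 0.306185

PD=0.3062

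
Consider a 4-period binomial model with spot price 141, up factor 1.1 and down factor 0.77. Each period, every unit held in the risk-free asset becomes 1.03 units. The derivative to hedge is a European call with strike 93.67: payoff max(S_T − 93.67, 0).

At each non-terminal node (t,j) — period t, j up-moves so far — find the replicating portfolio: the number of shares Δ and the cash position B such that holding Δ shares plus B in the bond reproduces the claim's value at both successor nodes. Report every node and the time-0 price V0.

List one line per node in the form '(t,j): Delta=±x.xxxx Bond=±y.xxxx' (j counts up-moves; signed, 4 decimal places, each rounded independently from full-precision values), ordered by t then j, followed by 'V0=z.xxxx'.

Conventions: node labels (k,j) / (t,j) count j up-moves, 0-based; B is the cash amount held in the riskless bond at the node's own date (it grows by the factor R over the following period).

Arbitrage-free pricing uses the up-move probability p* = (R−d)/(u−d) = 0.7879, discounting each step at R = 1.03.
Payoffs at expiry: V(4,0)=0.0000, V(4,1)=0.0000, V(4,2)=7.4847, V(4,3)=50.8367, V(4,4)=112.7681
Node (3,0) S=64.3712: V=(p*·0.0000+(1−p*)·0.0000)/1.03=0.0000; Δ=(0.0000−0.0000)/(70.8083−49.5658)=0.0000; B=V−Δ·S=0.0000
Node (3,1) S=91.9588: V=(p*·7.4847+(1−p*)·0.0000)/1.03=5.7253; Δ=(7.4847−0.0000)/(101.1547−70.8083)=0.2466; B=V−Δ·S=-16.9556
Node (3,2) S=131.3697: V=(p*·50.8367+(1−p*)·7.4847)/1.03=40.4280; Δ=(50.8367−7.4847)/(144.5067−101.1547)=1.0000; B=V−Δ·S=-90.9417
Node (3,3) S=187.6710: V=(p*·112.7681+(1−p*)·50.8367)/1.03=96.7293; Δ=(112.7681−50.8367)/(206.4381−144.5067)=1.0000; B=V−Δ·S=-90.9417
Node (2,0) S=83.5989: V=(p*·5.7253+(1−p*)·0.0000)/1.03=4.3794; Δ=(5.7253−0.0000)/(91.9588−64.3712)=0.2075; B=V−Δ·S=-12.9698
Node (2,1) S=119.4270: V=(p*·40.4280+(1−p*)·5.7253)/1.03=32.1037; Δ=(40.4280−5.7253)/(131.3697−91.9588)=0.8805; B=V−Δ·S=-73.0560
Node (2,2) S=170.6100: V=(p*·96.7293+(1−p*)·40.4280)/1.03=82.3170; Δ=(96.7293−40.4280)/(187.6710−131.3697)=1.0000; B=V−Δ·S=-88.2930
Node (1,0) S=108.5700: V=(p*·32.1037+(1−p*)·4.3794)/1.03=25.4590; Δ=(32.1037−4.3794)/(119.4270−83.5989)=0.7738; B=V−Δ·S=-58.5539
Node (1,1) S=155.1000: V=(p*·82.3170+(1−p*)·32.1037)/1.03=69.5784; Δ=(82.3170−32.1037)/(170.6100−119.4270)=0.9811; B=V−Δ·S=-82.5834
Node (0,0) S=141.0000: V=(p*·69.5784+(1−p*)·25.4590)/1.03=58.4657; Δ=(69.5784−25.4590)/(155.1000−108.5700)=0.9482; B=V−Δ·S=-75.2293
Check: Δ(0,0)·S0 + B(0,0) = 58.4657 = V0.

(0,0): Delta=0.9482 Bond=-75.2293
(1,0): Delta=0.7738 Bond=-58.5539
(1,1): Delta=0.9811 Bond=-82.5834
(2,0): Delta=0.2075 Bond=-12.9698
(2,1): Delta=0.8805 Bond=-73.0560
(2,2): Delta=1.0000 Bond=-88.2930
(3,0): Delta=0.0000 Bond=0.0000
(3,1): Delta=0.2466 Bond=-16.9556
(3,2): Delta=1.0000 Bond=-90.9417
(3,3): Delta=1.0000 Bond=-90.9417
V0=58.4657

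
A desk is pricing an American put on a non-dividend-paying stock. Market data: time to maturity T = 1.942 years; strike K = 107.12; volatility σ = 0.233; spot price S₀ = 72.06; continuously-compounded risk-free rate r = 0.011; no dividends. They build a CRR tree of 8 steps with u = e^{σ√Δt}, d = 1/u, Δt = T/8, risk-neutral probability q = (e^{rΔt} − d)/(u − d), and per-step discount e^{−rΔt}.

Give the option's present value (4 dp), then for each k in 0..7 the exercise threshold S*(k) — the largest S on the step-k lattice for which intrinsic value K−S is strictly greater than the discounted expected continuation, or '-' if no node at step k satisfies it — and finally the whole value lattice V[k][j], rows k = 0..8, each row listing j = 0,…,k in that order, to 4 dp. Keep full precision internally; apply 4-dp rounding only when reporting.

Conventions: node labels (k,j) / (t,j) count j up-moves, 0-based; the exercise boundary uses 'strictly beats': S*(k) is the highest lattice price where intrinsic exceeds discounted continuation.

price = 35.5992
boundary = - 64.2448 57.2772 64.2448 72.0600 64.2448 72.0600 80.8259
tree:
35.5992
42.8752 28.0066
49.8428 35.2500 20.4069
56.0548 42.8752 27.2817 13.1597
61.5930 49.8428 35.0600 19.1053 6.8674
66.5306 56.0548 42.8752 26.5797 11.2089 2.2573
70.9327 61.5930 49.8428 35.0600 17.6478 4.3774 0.0000
74.8573 66.5306 56.0548 42.8752 26.2941 8.4889 0.0000 0.0000
78.3563 70.9327 61.5930 49.8428 35.0600 16.4619 0.0000 0.0000 0.0000

params: Δt=0.24275 u=1.12165 d=0.89155 q=0.48295 e^(-rΔt)=0.99733
t_8 payoffs: 78.3563 70.9327 61.5930 49.8428 35.0600 16.4619 0.0000 0.0000 0.0000
t_7: node(7,0) S=32.2627 payoff=74.8573 vs cont=74.5717 → 74.8573 [stop]  node(7,1) S=40.5894 payoff=66.5306 vs cont=66.2449 → 66.5306 [stop]  node(7,2) S=51.0652 payoff=56.0548 vs cont=55.7691 → 56.0548 [stop]  node(7,3) S=64.2448 payoff=42.8752 vs cont=42.5895 → 42.8752 [stop]  node(7,4) S=80.8259 payoff=26.2941 vs cont=26.0084 → 26.2941 [stop]  node(7,5) S=101.6865 payoff=5.4335 vs cont=8.4889 → 8.4889 [wait]  node(7,6) S=127.9310 payoff=0.0000 vs cont=0.0000 → 0.0000 [wait]  node(7,7) S=160.9490 payoff=0.0000 vs cont=0.0000 → 0.0000 [wait]  ⇒ S*(7)=80.8259
t_6: node(6,0) S=36.1873 payoff=70.9327 vs cont=70.6470 → 70.9327 [stop]  node(6,1) S=45.5270 payoff=61.5930 vs cont=61.3073 → 61.5930 [stop]  node(6,2) S=57.2772 payoff=49.8428 vs cont=49.5572 → 49.8428 [stop]  node(6,3) S=72.0600 payoff=35.0600 vs cont=34.7743 → 35.0600 [stop]  node(6,4) S=90.6581 payoff=16.4619 vs cont=17.6478 → 17.6478 [wait]  node(6,5) S=114.0563 payoff=0.0000 vs cont=4.3774 → 4.3774 [wait]  node(6,6) S=143.4934 payoff=0.0000 vs cont=0.0000 → 0.0000 [wait]  ⇒ S*(6)=72.0600
t_5: node(5,0) S=40.5894 payoff=66.5306 vs cont=66.2449 → 66.5306 [stop]  node(5,1) S=51.0652 payoff=56.0548 vs cont=55.7691 → 56.0548 [stop]  node(5,2) S=64.2448 payoff=42.8752 vs cont=42.5895 → 42.8752 [stop]  node(5,3) S=80.8259 payoff=26.2941 vs cont=26.5797 → 26.5797 [wait]  node(5,4) S=101.6865 payoff=5.4335 vs cont=11.2089 → 11.2089 [wait]  node(5,5) S=127.9310 payoff=0.0000 vs cont=2.2573 → 2.2573 [wait]  ⇒ S*(5)=64.2448
t_4: node(4,0) S=45.5270 payoff=61.5930 vs cont=61.3073 → 61.5930 [stop]  node(4,1) S=57.2772 payoff=49.8428 vs cont=49.5572 → 49.8428 [stop]  node(4,2) S=72.0600 payoff=35.0600 vs cont=34.9119 → 35.0600 [stop]  node(4,3) S=90.6581 payoff=16.4619 vs cont=19.1053 → 19.1053 [wait]  node(4,4) S=114.0563 payoff=0.0000 vs cont=6.8674 → 6.8674 [wait]  ⇒ S*(4)=72.0600
t_3: node(3,0) S=51.0652 payoff=56.0548 vs cont=55.7691 → 56.0548 [stop]  node(3,1) S=64.2448 payoff=42.8752 vs cont=42.5895 → 42.8752 [stop]  node(3,2) S=80.8259 payoff=26.2941 vs cont=27.2817 → 27.2817 [wait]  node(3,3) S=101.6865 payoff=5.4335 vs cont=13.1597 → 13.1597 [wait]  ⇒ S*(3)=64.2448
t_2: node(2,0) S=57.2772 payoff=49.8428 vs cont=49.5572 → 49.8428 [stop]  node(2,1) S=72.0600 payoff=35.0600 vs cont=35.2500 → 35.2500 [wait]  node(2,2) S=90.6581 payoff=16.4619 vs cont=20.4069 → 20.4069 [wait]  ⇒ S*(2)=57.2772
t_1: node(1,0) S=64.2448 payoff=42.8752 vs cont=42.6811 → 42.8752 [stop]  node(1,1) S=80.8259 payoff=26.2941 vs cont=28.0066 → 28.0066 [wait]  ⇒ S*(1)=64.2448
t_0: node(0,0) S=72.0600 payoff=35.0600 vs cont=35.5992 → 35.5992 [wait]  ⇒ S*(0)=-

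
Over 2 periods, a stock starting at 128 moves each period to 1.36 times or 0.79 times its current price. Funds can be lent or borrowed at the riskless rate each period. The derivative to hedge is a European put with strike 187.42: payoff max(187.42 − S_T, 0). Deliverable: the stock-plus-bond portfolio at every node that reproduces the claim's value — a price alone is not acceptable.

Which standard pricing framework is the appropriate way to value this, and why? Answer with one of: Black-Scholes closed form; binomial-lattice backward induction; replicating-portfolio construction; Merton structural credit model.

framework: replicating-portfolio construction

Key observation: a price alone would not answer the question — the per-node share/bond construction on the spot-128, 1.36/0.79 tree is required, and only the replicating-portfolio method yields it.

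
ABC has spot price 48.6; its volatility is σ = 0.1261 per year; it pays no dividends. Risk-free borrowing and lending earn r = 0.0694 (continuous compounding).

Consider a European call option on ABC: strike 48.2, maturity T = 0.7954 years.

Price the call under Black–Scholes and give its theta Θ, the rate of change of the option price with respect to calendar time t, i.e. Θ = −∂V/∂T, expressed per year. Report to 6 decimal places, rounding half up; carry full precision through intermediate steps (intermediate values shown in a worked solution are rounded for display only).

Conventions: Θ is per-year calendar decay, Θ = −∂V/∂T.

price = 3.933838
Θ = -3.328401

σ√T = 0.1261·√0.7954 = 0.112463
d₁ = (ln(S/K) + (r+σ²/2)T) / (σ√T) = (ln(48.6/48.2) + (0.0694+0.1261²/2)·0.7954) / 0.112463 = (0.008265 + 0.061525) / 0.112463 = 0.620555
d₂ = d₁ − σ√T = 0.620555 − 0.112463 = 0.508092
e^{−rT} = 0.946295
N(d₁) = 0.732554,  N(d₂) = 0.694306
Call price V = S·N(d₁) − K·e^{−rT}·N(d₂) = 35.602112 − 31.668274 = 3.933838
φ(d₁) = (1/√(2π))·e^{−d₁²/2} = 0.329071
Θ = −S·φ(d₁)·σ/(2√T) − r·K·e^{−rT}·N(d₂) = −1.130623 − 2.197778 = -3.328401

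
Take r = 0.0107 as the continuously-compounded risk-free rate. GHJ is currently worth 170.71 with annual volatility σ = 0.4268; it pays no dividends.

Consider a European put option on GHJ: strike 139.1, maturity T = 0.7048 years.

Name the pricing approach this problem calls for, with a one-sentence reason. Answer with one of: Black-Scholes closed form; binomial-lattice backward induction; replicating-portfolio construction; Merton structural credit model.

Key observation: with GHJ following a GBM at constant σ and r, the European put struck at 139.1 prices in closed form — nothing here needs a stepwise model or a balance sheet.

framework: Black-Scholes closed form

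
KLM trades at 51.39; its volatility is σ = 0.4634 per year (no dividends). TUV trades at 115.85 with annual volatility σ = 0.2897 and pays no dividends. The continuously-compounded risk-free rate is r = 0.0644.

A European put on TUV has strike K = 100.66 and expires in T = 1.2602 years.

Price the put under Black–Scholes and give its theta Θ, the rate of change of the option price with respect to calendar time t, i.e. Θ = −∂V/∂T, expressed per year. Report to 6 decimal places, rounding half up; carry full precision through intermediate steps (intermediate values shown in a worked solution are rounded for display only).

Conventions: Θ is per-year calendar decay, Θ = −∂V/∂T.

price = 4.932537
Θ = -2.371290

σ√T = 0.2897·√1.2602 = 0.325213
d₁ = (ln(S/K) + (r+σ²/2)T) / (σ√T) = (ln(115.85/100.66) + (0.0644+0.2897²/2)·1.2602) / 0.325213 = (0.140548 + 0.134039) / 0.325213 = 0.844327
d₂ = d₁ − σ√T = 0.844327 − 0.325213 = 0.519114
e^{−rT} = 0.922049
N(−d₁) = 0.199243,  N(−d₂) = 0.301841
Put price V = K·e^{−rT}·N(−d₂) − S·N(−d₁) = 28.014866 − 23.082329 = 4.932537
φ(d₁) = (1/√(2π))·e^{−d₁²/2} = 0.279324
Θ = −S·φ(d₁)·σ/(2√T) + r·K·e^{−rT}·N(−d₂) = −4.175448 + 1.804157 = -2.371290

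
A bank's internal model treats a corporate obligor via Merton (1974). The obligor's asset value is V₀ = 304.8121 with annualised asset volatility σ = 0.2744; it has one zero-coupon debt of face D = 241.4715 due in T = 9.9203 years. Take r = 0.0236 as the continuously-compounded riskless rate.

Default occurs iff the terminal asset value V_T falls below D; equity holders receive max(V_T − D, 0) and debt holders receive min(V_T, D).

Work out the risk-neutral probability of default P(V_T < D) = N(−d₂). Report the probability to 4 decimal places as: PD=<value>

PD=0.4569

Work the structural quantities from V₀ = 304.8121 against face 241.4715:
d₁ = [ln(V₀/D) + (r + σ²/2)T] / (σ√T)
   = [ln(304.8121/241.4715) + (0.0236 + 0.5·0.2744²)·9.9203] / (0.2744·√9.9203)
   = [0.232944 + 0.607595] / 0.864264 = 0.972549
d₂ = d₁ − σ√T = 0.972549 − 0.864264 = 0.108285
risk-neutral PD = N(−d₂) = N(-0.108285) = 0.456885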